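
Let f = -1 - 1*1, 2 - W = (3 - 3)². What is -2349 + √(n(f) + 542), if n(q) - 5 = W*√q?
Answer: -2349 + √(547 + 2*I*√2) ≈ -2325.6 + 0.060467*I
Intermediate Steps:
W = 2 (W = 2 - (3 - 3)² = 2 - 1*0² = 2 - 1*0 = 2 + 0 = 2)
f = -2 (f = -1 - 1 = -2)
n(q) = 5 + 2*√q
-2349 + √(n(f) + 542) = -2349 + √((5 + 2*√(-2)) + 542) = -2349 + √((5 + 2*(I*√2)) + 542) = -2349 + √((5 + 2*I*√2) + 542) = -2349 + √(547 + 2*I*√2)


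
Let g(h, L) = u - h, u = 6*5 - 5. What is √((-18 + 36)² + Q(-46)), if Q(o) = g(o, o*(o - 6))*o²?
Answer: 4*√9410 ≈ 388.02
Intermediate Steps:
u = 25 (u = 30 - 5 = 25)
g(h, L) = 25 - h
Q(o) = o²*(25 - o) (Q(o) = (25 - o)*o² = o²*(25 - o))
√((-18 + 36)² + Q(-46)) = √((-18 + 36)² + (-46)²*(25 - 1*(-46))) = √(18² + 2116*(25 + 46)) = √(324 + 2116*71) = √(324 + 150236) = √150560 = 4*√9410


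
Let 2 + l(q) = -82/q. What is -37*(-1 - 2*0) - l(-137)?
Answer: 5261/137 ≈ 38.401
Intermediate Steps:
l(q) = -2 - 82/q
-37*(-1 - 2*0) - l(-137) = -37*(-1 - 2*0) - (-2 - 82/(-137)) = -37*(-1 + 0) - (-2 - 82*(-1/137)) = -37*(-1) - (-2 + 82/137) = 37 - 1*(-192/137) = 37 + 192/137 = 5261/137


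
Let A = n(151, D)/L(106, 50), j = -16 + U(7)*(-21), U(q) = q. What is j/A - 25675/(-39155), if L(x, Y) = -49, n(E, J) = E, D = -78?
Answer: 63321582/1182481 ≈ 53.550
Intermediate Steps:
j = -163 (j = -16 + 7*(-21) = -16 - 147 = -163)
A = -151/49 (A = 151/(-49) = 151*(-1/49) = -151/49 ≈ -3.0816)
j/A - 25675/(-39155) = -163/(-151/49) - 25675/(-39155) = -163*(-49/151) - 25675*(-1/39155) = 7987/151 + 5135/7831 = 63321582/1182481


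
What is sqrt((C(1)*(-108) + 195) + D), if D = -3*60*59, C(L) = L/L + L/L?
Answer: I*sqrt(10641) ≈ 103.16*I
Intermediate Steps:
C(L) = 2 (C(L) = 1 + 1 = 2)
D = -10620 (D = -180*59 = -10620)
sqrt((C(1)*(-108) + 195) + D) = sqrt((2*(-108) + 195) - 10620) = sqrt((-216 + 195) - 10620) = sqrt(-21 - 10620) = sqrt(-10641) = I*sqrt(10641)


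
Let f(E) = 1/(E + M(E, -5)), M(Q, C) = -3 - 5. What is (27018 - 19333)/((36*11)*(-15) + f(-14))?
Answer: -169070/130681 ≈ -1.2938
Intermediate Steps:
M(Q, C) = -8
f(E) = 1/(-8 + E) (f(E) = 1/(E - 8) = 1/(-8 + E))
(27018 - 19333)/((36*11)*(-15) + f(-14)) = (27018 - 19333)/((36*11)*(-15) + 1/(-8 - 14)) = 7685/(396*(-15) + 1/(-22)) = 7685/(-5940 - 1/22) = 7685/(-130681/22) = 7685*(-22/130681) = -169070/130681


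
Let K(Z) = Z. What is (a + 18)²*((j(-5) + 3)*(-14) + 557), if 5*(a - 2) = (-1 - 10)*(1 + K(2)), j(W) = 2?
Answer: 2186143/25 ≈ 87446.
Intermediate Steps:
a = -23/5 (a = 2 + ((-1 - 10)*(1 + 2))/5 = 2 + (-11*3)/5 = 2 + (⅕)*(-33) = 2 - 33/5 = -23/5 ≈ -4.6000)
(a + 18)²*((j(-5) + 3)*(-14) + 557) = (-23/5 + 18)²*((2 + 3)*(-14) + 557) = (67/5)²*(5*(-14) + 557) = 4489*(-70 + 557)/25 = (4489/25)*487 = 2186143/25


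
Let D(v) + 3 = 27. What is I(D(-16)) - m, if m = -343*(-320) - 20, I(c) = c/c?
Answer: -109739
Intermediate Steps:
D(v) = 24 (D(v) = -3 + 27 = 24)
I(c) = 1
m = 109740 (m = 109760 - 20 = 109740)
I(D(-16)) - m = 1 - 1*109740 = 1 - 109740 = -109739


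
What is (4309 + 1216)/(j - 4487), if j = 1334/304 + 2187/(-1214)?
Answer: -509758600/413749911 ≈ -1.2320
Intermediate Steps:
j = 238657/92264 (j = 1334*(1/304) + 2187*(-1/1214) = 667/152 - 2187/1214 = 238657/92264 ≈ 2.5867)
(4309 + 1216)/(j - 4487) = (4309 + 1216)/(238657/92264 - 4487) = 5525/(-413749911/92264) = 5525*(-92264/413749911) = -509758600/413749911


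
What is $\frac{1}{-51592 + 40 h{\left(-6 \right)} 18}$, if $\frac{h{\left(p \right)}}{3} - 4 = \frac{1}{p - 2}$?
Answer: $- \frac{1}{43222} \approx -2.3136 \cdot 10^{-5}$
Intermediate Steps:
$h{\left(p \right)} = 12 + \frac{3}{-2 + p}$ ($h{\left(p \right)} = 12 + \frac{3}{p - 2} = 12 + \frac{3}{-2 + p}$)
$\frac{1}{-51592 + 40 h{\left(-6 \right)} 18} = \frac{1}{-51592 + 40 \frac{3 \left(-7 + 4 \left(-6\right)\right)}{-2 - 6} \cdot 18} = \frac{1}{-51592 + 40 \frac{3 \left(-7 - 24\right)}{-8} \cdot 18} = \frac{1}{-51592 + 40 \cdot 3 \left(- \frac{1}{8}\right) \left(-31\right) 18} = \frac{1}{-51592 + 40 \cdot \frac{93}{8} \cdot 18} = \frac{1}{-51592 + 465 \cdot 18} = \frac{1}{-51592 + 8370} = \frac{1}{-43222} = - \frac{1}{43222}$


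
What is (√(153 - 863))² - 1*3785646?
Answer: -3786356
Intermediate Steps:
(√(153 - 863))² - 1*3785646 = (√(-710))² - 3785646 = (I*√710)² - 3785646 = -710 - 3785646 = -3786356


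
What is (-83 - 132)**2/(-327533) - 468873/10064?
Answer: -154036588709/3296292112 ≈ -46.730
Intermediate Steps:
(-83 - 132)**2/(-327533) - 468873/10064 = (-215)**2*(-1/327533) - 468873*1/10064 = 46225*(-1/327533) - 468873/10064 = -46225/327533 - 468873/10064 = -154036588709/3296292112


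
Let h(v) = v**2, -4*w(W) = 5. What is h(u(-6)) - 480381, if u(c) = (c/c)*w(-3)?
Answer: -7686071/16 ≈ -4.8038e+5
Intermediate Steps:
w(W) = -5/4 (w(W) = -1/4*5 = -5/4)
u(c) = -5/4 (u(c) = (c/c)*(-5/4) = 1*(-5/4) = -5/4)
h(u(-6)) - 480381 = (-5/4)**2 - 480381 = 25/16 - 480381 = -7686071/16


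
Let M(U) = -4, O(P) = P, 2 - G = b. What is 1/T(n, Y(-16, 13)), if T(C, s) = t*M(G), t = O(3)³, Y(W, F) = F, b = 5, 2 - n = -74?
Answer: -1/108 ≈ -0.0092593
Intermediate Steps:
n = 76 (n = 2 - 1*(-74) = 2 + 74 = 76)
G = -3 (G = 2 - 1*5 = 2 - 5 = -3)
t = 27 (t = 3³ = 27)
T(C, s) = -108 (T(C, s) = 27*(-4) = -108)
1/T(n, Y(-16, 13)) = 1/(-108) = -1/108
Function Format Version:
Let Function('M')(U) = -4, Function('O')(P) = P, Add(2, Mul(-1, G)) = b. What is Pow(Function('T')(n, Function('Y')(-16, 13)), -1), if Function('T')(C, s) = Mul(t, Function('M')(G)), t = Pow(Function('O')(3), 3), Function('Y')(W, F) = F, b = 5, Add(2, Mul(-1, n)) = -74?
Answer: Rational(-1, 108) ≈ -0.0092593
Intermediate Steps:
n = 76 (n = Add(2, Mul(-1, -74)) = Add(2, 74) = 76)
G = -3 (G = Add(2, Mul(-1, 5)) = Add(2, -5) = -3)
t = 27 (t = Pow(3, 3) = 27)
Function('T')(C, s) = -108 (Function('T')(C, s) = Mul(27, -4) = -108)
Pow(Function('T')(n, Function('Y')(-16, 13)), -1) = Pow(-108, -1) = Rational(-1, 108)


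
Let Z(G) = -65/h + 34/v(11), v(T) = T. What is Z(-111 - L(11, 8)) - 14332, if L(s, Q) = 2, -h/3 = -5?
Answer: -472997/33 ≈ -14333.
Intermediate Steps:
h = 15 (h = -3*(-5) = 15)
Z(G) = -41/33 (Z(G) = -65/15 + 34/11 = -65*1/15 + 34*(1/11) = -13/3 + 34/11 = -41/33)
Z(-111 - L(11, 8)) - 14332 = -41/33 - 14332 = -472997/33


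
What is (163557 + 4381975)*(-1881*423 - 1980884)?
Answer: -12620883238004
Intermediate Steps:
(163557 + 4381975)*(-1881*423 - 1980884) = 4545532*(-795663 - 1980884) = 4545532*(-2776547) = -12620883238004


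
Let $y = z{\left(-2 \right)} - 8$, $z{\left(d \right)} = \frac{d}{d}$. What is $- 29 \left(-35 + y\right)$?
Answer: $1218$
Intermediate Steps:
$z{\left(d \right)} = 1$
$y = -7$ ($y = 1 - 8 = -7$)
$- 29 \left(-35 + y\right) = - 29 \left(-35 - 7\right) = \left(-29\right) \left(-42\right) = 1218$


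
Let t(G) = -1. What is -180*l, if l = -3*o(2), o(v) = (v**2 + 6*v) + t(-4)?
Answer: 8100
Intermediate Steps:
o(v) = -1 + v**2 + 6*v (o(v) = (v**2 + 6*v) - 1 = -1 + v**2 + 6*v)
l = -45 (l = -3*(-1 + 2**2 + 6*2) = -3*(-1 + 4 + 12) = -3*15 = -45)
-180*l = -180*(-45) = 8100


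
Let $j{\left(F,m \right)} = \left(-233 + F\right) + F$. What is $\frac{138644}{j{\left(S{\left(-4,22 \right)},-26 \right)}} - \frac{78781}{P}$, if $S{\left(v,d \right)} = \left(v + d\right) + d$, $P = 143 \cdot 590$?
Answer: $- \frac{11709447773}{12908610} \approx -907.1$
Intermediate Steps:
$P = 84370$
$S{\left(v,d \right)} = v + 2 d$ ($S{\left(v,d \right)} = \left(d + v\right) + d = v + 2 d$)
$j{\left(F,m \right)} = -233 + 2 F$
$\frac{138644}{j{\left(S{\left(-4,22 \right)},-26 \right)}} - \frac{78781}{P} = \frac{138644}{-233 + 2 \left(-4 + 2 \cdot 22\right)} - \frac{78781}{84370} = \frac{138644}{-233 + 2 \left(-4 + 44\right)} - \frac{78781}{84370} = \frac{138644}{-233 + 2 \cdot 40} - \frac{78781}{84370} = \frac{138644}{-233 + 80} - \frac{78781}{84370} = \frac{138644}{-153} - \frac{78781}{84370} = 138644 \left(- \frac{1}{153}\right) - \frac{78781}{84370} = - \frac{138644}{153} - \frac{78781}{84370} = - \frac{11709447773}{12908610}$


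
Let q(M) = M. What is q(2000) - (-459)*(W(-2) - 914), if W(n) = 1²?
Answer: -417067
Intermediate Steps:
W(n) = 1
q(2000) - (-459)*(W(-2) - 914) = 2000 - (-459)*(1 - 914) = 2000 - (-459)*(-913) = 2000 - 1*419067 = 2000 - 419067 = -417067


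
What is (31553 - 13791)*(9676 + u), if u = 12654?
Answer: 396625460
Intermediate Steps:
(31553 - 13791)*(9676 + u) = (31553 - 13791)*(9676 + 12654) = 17762*22330 = 396625460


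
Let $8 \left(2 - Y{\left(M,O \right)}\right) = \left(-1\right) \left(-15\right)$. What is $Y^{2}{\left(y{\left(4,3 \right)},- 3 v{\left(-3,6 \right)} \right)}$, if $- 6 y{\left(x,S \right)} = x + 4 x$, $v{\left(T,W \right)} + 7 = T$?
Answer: $\frac{1}{64} \approx 0.015625$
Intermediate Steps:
$v{\left(T,W \right)} = -7 + T$
$y{\left(x,S \right)} = - \frac{5 x}{6}$ ($y{\left(x,S \right)} = - \frac{x + 4 x}{6} = - \frac{5 x}{6}$)
$Y{\left(M,O \right)} = \frac{1}{8}$ ($Y{\left(M,O \right)} = 2 - \frac{\left(-1\right) \left(-15\right)}{8} = 2 - \frac{15}{8} = \frac{1}{8}$)
$Y^{2}{\left(y{\left(4,3 \right)},- 3 v{\left(-3,6 \right)} \right)} = \left(\frac{1}{8}\right)^{2} = \frac{1}{64}$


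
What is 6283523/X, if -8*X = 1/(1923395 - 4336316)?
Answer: 121293156805464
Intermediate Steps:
X = 1/19303368 (X = -1/(8*(1923395 - 4336316)) = -⅛/(-2412921) = -⅛*(-1/2412921) = 1/19303368 ≈ 5.1804e-8)
6283523/X = 6283523/(1/19303368) = 6283523*19303368 = 121293156805464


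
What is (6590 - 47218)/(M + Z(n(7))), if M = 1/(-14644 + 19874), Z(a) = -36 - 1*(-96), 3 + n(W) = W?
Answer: -212484440/313801 ≈ -677.13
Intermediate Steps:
n(W) = -3 + W
Z(a) = 60 (Z(a) = -36 + 96 = 60)
M = 1/5230 ≈ 0.00019120
(6590 - 47218)/(M + Z(n(7))) = (6590 - 47218)/(1/5230 + 60) = -40628/313801/5230 = -40628*5230/313801 = -212484440/313801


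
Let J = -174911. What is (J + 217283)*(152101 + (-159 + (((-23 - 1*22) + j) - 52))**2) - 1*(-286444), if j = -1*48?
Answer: 10360960768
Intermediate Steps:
j = -48
(J + 217283)*(152101 + (-159 + (((-23 - 1*22) + j) - 52))**2) - 1*(-286444) = (-174911 + 217283)*(152101 + (-159 + (((-23 - 1*22) - 48) - 52))**2) - 1*(-286444) = 42372*(152101 + (-159 + (((-23 - 22) - 48) - 52))**2) + 286444 = 42372*(152101 + (-159 + ((-45 - 48) - 52))**2) + 286444 = 42372*(152101 + (-159 + (-93 - 52))**2) + 286444 = 42372*(152101 + (-159 - 145)**2) + 286444 = 42372*(152101 + (-304)**2) + 286444 = 42372*(152101 + 92416) + 286444 = 42372*244517 + 286444 = 10360674324 + 286444 = 10360960768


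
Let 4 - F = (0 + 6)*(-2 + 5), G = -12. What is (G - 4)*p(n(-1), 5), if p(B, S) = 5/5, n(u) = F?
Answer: -16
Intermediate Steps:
F = -14 (F = 4 - (0 + 6)*(-2 + 5) = 4 - 6*3 = 4 - 1*18 = 4 - 18 = -14)
n(u) = -14
p(B, S) = 1 (p(B, S) = 5*(⅕) = 1)
(G - 4)*p(n(-1), 5) = (-12 - 4)*1 = -16*1 = -16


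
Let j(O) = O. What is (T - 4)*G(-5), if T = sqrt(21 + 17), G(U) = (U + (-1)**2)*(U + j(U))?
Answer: -160 + 40*sqrt(38) ≈ 86.577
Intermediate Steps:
G(U) = 2*U*(1 + U) (G(U) = (U + (-1)**2)*(U + U) = (U + 1)*(2*U) = (1 + U)*(2*U) = 2*U*(1 + U))
T = sqrt(38) ≈ 6.1644
(T - 4)*G(-5) = (sqrt(38) - 4)*(2*(-5)*(1 - 5)) = (-4 + sqrt(38))*(2*(-5)*(-4)) = (-4 + sqrt(38))*40 = -160 + 40*sqrt(38)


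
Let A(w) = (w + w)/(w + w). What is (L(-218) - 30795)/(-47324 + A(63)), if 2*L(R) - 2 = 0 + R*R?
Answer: 7032/47323 ≈ 0.14860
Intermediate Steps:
A(w) = 1 (A(w) = (2*w)/((2*w)) = (2*w)*(1/(2*w)) = 1)
L(R) = 1 + R²/2 (L(R) = 1 + (0 + R*R)/2 = 1 + (0 + R²)/2 = 1 + R²/2)
(L(-218) - 30795)/(-47324 + A(63)) = ((1 + (½)*(-218)²) - 30795)/(-47324 + 1) = ((1 + (½)*47524) - 30795)/(-47323) = ((1 + 23762) - 30795)*(-1/47323) = (23763 - 30795)*(-1/47323) = -7032*(-1/47323) = 7032/47323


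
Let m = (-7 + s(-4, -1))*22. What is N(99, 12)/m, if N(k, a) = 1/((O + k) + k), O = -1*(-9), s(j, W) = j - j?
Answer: -1/31878 ≈ -3.1370e-5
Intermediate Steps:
s(j, W) = 0
O = 9
N(k, a) = 1/(9 + 2*k) (N(k, a) = 1/((9 + k) + k) = 1/(9 + 2*k))
m = -154 (m = (-7 + 0)*22 = -7*22 = -154)
N(99, 12)/m = 1/((9 + 2*99)*(-154)) = -1/154/(9 + 198) = -1/154/207 = (1/207)*(-1/154) = -1/31878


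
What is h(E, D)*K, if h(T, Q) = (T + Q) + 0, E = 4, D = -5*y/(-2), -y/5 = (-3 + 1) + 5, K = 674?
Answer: -22579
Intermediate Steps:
y = -15 (y = -5*((-3 + 1) + 5) = -5*(-2 + 5) = -5*3 = -15)
D = -75/2 (D = -5*(-15)/(-2) = 75*(-½) = -75/2 ≈ -37.500)
h(T, Q) = Q + T (h(T, Q) = (Q + T) + 0 = Q + T)
h(E, D)*K = (-75/2 + 4)*674 = -67/2*674 = -22579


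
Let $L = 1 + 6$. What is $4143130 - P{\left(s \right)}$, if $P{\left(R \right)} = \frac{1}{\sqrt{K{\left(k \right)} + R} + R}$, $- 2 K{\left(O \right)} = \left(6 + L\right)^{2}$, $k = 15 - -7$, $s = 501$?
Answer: $\frac{2076408317968}{501169} + \frac{7 \sqrt{34}}{501169} \approx 4.1431 \cdot 10^{6}$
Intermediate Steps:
$L = 7$
$k = 22$ ($k = 15 + 7 = 22$)
$K{\left(O \right)} = - \frac{169}{2}$ ($K{\left(O \right)} = - \frac{\left(6 + 7\right)^{2}}{2} = - \frac{13^{2}}{2} = \left(- \frac{1}{2}\right) 169 = - \frac{169}{2}$)
$P{\left(R \right)} = \frac{1}{R + \sqrt{- \frac{169}{2} + R}}$ ($P{\left(R \right)} = \frac{1}{\sqrt{- \frac{169}{2} + R} + R} = \frac{1}{R + \sqrt{- \frac{169}{2} + R}}$)
$4143130 - P{\left(s \right)} = 4143130 - \frac{2}{2 \cdot 501 + \sqrt{2} \sqrt{-169 + 2 \cdot 501}} = 4143130 - \frac{2}{1002 + \sqrt{2} \sqrt{-169 + 1002}} = 4143130 - \frac{2}{1002 + \sqrt{2} \sqrt{833}} = 4143130 - \frac{2}{1002 + \sqrt{2} \cdot 7 \sqrt{17}} = 4143130 - \frac{2}{1002 + 7 \sqrt{34}}$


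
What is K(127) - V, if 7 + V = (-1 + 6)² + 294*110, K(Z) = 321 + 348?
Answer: -31689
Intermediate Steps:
K(Z) = 669
V = 32358 (V = -7 + ((-1 + 6)² + 294*110) = -7 + (5² + 32340) = -7 + (25 + 32340) = -7 + 32365 = 32358)
K(127) - V = 669 - 1*32358 = 669 - 32358 = -31689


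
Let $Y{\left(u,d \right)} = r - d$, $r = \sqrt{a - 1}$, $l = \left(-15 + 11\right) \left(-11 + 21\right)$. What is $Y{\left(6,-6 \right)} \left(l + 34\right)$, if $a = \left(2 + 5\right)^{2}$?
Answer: $-36 - 24 \sqrt{3} \approx -77.569$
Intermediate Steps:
$a = 49$ ($a = 7^{2} = 49$)
$l = -40$ ($l = \left(-4\right) 10 = -40$)
$r = 4 \sqrt{3}$ ($r = \sqrt{49 - 1} = \sqrt{48} = 4 \sqrt{3} \approx 6.9282$)
$Y{\left(u,d \right)} = - d + 4 \sqrt{3}$ ($Y{\left(u,d \right)} = 4 \sqrt{3} - d = - d + 4 \sqrt{3}$)
$Y{\left(6,-6 \right)} \left(l + 34\right) = \left(\left(-1\right) \left(-6\right) + 4 \sqrt{3}\right) \left(-40 + 34\right) = \left(6 + 4 \sqrt{3}\right) \left(-6\right) = -36 - 24 \sqrt{3}$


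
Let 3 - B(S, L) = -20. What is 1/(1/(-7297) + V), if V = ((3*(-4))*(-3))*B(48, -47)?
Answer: 7297/6041915 ≈ 0.0012077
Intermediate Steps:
B(S, L) = 23 (B(S, L) = 3 - 1*(-20) = 3 + 20 = 23)
V = 828 (V = ((3*(-4))*(-3))*23 = -12*(-3)*23 = 36*23 = 828)
1/(1/(-7297) + V) = 1/(1/(-7297) + 828) = 1/(-1/7297 + 828) = 1/(6041915/7297) = 7297/6041915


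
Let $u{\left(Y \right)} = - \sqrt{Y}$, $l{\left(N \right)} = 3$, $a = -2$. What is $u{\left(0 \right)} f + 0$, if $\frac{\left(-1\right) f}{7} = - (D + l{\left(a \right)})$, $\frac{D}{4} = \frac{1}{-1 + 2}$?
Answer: $0$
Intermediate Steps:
$D = 4$ ($D = \frac{4}{-1 + 2} = \frac{4}{1} = 4 \cdot 1 = 4$)
$f = 49$ ($f = - 7 \left(- (4 + 3)\right) = - 7 \left(\left(-1\right) 7\right) = \left(-7\right) \left(-7\right) = 49$)
$u{\left(0 \right)} f + 0 = - \sqrt{0} \cdot 49 + 0 = \left(-1\right) 0 \cdot 49 + 0 = 0 \cdot 49 + 0 = 0 + 0 = 0$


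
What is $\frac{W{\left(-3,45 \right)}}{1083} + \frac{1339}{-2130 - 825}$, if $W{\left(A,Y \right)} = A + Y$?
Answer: $- \frac{442009}{1066755} \approx -0.41435$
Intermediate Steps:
$\frac{W{\left(-3,45 \right)}}{1083} + \frac{1339}{-2130 - 825} = \frac{-3 + 45}{1083} + \frac{1339}{-2130 - 825} = 42 \cdot \frac{1}{1083} + \frac{1339}{-2955} = \frac{14}{361} + 1339 \left(- \frac{1}{2955}\right) = \frac{14}{361} - \frac{1339}{2955} = - \frac{442009}{1066755}$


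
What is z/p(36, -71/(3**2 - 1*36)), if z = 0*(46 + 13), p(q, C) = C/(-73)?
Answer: 0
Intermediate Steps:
p(q, C) = -C/73 (p(q, C) = C*(-1/73) = -C/73)
z = 0 (z = 0*59 = 0)
z/p(36, -71/(3**2 - 1*36)) = 0/((-(-71)/(73*(3**2 - 1*36)))) = 0/((-(-71)/(73*(9 - 36)))) = 0/((-(-71)/(73*(-27)))) = 0/((-(-71)*(-1)/(73*27))) = 0/((-1/73*71/27)) = 0/(-71/1971) = 0*(-1971/71) = 0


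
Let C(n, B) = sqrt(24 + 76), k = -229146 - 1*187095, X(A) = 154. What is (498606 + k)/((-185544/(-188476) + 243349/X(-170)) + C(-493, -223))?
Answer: 119533458198/2309213647 ≈ 51.764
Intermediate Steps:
k = -416241 (k = -229146 - 187095 = -416241)
C(n, B) = 10 (C(n, B) = sqrt(100) = 10)
(498606 + k)/((-185544/(-188476) + 243349/X(-170)) + C(-493, -223)) = (498606 - 416241)/((-185544/(-188476) + 243349/154) + 10) = 82365/((-185544*(-1/188476) + 243349*(1/154)) + 10) = 82365/((46386/47119 + 243349/154) + 10) = 82365/(11473504975/7256326 + 10) = 82365/(11546068235/7256326) = 82365*(7256326/11546068235) = 119533458198/2309213647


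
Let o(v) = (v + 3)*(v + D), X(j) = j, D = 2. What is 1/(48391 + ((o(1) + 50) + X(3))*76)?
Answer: 1/53331 ≈ 1.8751e-5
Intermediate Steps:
o(v) = (2 + v)*(3 + v) (o(v) = (v + 3)*(v + 2) = (3 + v)*(2 + v) = (2 + v)*(3 + v))
1/(48391 + ((o(1) + 50) + X(3))*76) = 1/(48391 + (((6 + 1² + 5*1) + 50) + 3)*76) = 1/(48391 + (((6 + 1 + 5) + 50) + 3)*76) = 1/(48391 + ((12 + 50) + 3)*76) = 1/(48391 + (62 + 3)*76) = 1/(48391 + 65*76) = 1/(48391 + 4940) = 1/53331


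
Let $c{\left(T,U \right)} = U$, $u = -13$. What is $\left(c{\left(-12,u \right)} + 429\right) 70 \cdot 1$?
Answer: $29120$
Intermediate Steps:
$\left(c{\left(-12,u \right)} + 429\right) 70 \cdot 1 = \left(-13 + 429\right) 70 \cdot 1 = 416 \cdot 70 = 29120$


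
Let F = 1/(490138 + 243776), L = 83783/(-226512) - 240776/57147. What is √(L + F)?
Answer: I*√8141209812388666940388267/1332791248932 ≈ 2.1408*I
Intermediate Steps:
L = -19775533471/4314827088 (L = 83783*(-1/226512) - 240776*1/57147 = -83783/226512 - 240776/57147 = -19775533471/4314827088 ≈ -4.5832)
F = 1/733914 ≈ 1.3626e-6
√(L + F) = √(-19775533471/4314827088 + 1/733914) = √(-806307586500467/175928444859024) = I*√8141209812388666940388267/1332791248932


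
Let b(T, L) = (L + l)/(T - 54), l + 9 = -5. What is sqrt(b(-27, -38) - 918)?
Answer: I*sqrt(74306)/9 ≈ 30.288*I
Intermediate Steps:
l = -14 (l = -9 - 5 = -14)
b(T, L) = (-14 + L)/(-54 + T) (b(T, L) = (L - 14)/(T - 54) = (-14 + L)/(-54 + T))
sqrt(b(-27, -38) - 918) = sqrt((-14 - 38)/(-54 - 27) - 918) = sqrt(-52/(-81) - 918) = sqrt(-1/81*(-52) - 918) = sqrt(52/81 - 918) = sqrt(-74306/81) = I*sqrt(74306)/9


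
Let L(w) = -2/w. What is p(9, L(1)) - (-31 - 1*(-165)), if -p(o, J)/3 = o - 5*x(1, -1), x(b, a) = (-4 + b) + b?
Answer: -191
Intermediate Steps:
x(b, a) = -4 + 2*b
p(o, J) = -30 - 3*o (p(o, J) = -3*(o - 5*(-4 + 2*1)) = -3*(o - 5*(-4 + 2)) = -3*(o - 5*(-2)) = -3*(o + 10) = -3*(10 + o) = -30 - 3*o)
p(9, L(1)) - (-31 - 1*(-165)) = (-30 - 3*9) - (-31 - 1*(-165)) = (-30 - 27) - (-31 + 165) = -57 - 1*134 = -57 - 134 = -191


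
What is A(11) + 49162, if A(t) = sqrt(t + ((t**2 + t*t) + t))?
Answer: 49162 + 2*sqrt(66) ≈ 49178.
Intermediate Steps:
A(t) = sqrt(2*t + 2*t**2) (A(t) = sqrt(t + ((t**2 + t**2) + t)) = sqrt(t + (2*t**2 + t)) = sqrt(t + (t + 2*t**2)) = sqrt(2*t + 2*t**2))
A(11) + 49162 = sqrt(2)*sqrt(11*(1 + 11)) + 49162 = sqrt(2)*sqrt(11*12) + 49162 = sqrt(2)*sqrt(132) + 49162 = sqrt(2)*(2*sqrt(33)) + 49162 = 2*sqrt(66) + 49162 = 49162 + 2*sqrt(66)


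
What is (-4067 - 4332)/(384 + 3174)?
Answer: -8399/3558 ≈ -2.3606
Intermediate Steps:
(-4067 - 4332)/(384 + 3174) = -8399/3558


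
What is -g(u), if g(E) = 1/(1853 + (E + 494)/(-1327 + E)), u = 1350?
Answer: -23/44463 ≈ -0.00051728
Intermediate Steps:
g(E) = 1/(1853 + (494 + E)/(-1327 + E))
-g(u) = -(-1327 + 1350)/(3*(-819479 + 618*1350)) = -23/(3*(-819479 + 834300)) = -23/(3*14821) = -1*23/44463 = -23/44463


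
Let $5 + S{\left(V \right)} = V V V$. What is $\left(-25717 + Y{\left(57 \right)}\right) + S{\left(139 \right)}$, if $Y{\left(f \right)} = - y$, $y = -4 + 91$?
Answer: $2659810$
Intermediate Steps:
$S{\left(V \right)} = -5 + V^{3}$ ($S{\left(V \right)} = -5 + V V V = -5 + V^{2} V = -5 + V^{3}$)
$y = 87$
$Y{\left(f \right)} = -87$ ($Y{\left(f \right)} = \left(-1\right) 87 = -87$)
$\left(-25717 + Y{\left(57 \right)}\right) + S{\left(139 \right)} = \left(-25717 - 87\right) - \left(5 - 139^{3}\right) = -25804 + \left(-5 + 2685619\right) = -25804 + 2685614 = 2659810$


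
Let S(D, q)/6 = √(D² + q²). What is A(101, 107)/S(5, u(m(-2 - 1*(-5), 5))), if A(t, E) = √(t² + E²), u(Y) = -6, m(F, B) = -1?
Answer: 5*√52826/366 ≈ 3.1399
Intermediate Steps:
A(t, E) = √(E² + t²)
S(D, q) = 6*√(D² + q²)
A(101, 107)/S(5, u(m(-2 - 1*(-5), 5))) = √(107² + 101²)/((6*√(5² + (-6)²))) = √(11449 + 10201)/((6*√(25 + 36))) = √21650/((6*√61)) = (5*√866)*(√61/366) = 5*√52826/366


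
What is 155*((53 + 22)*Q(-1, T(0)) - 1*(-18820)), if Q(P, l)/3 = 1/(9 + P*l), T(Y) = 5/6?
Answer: 143147150/49 ≈ 2.9214e+6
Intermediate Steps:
T(Y) = ⅚ (T(Y) = 5*(⅙) = ⅚)
Q(P, l) = 3/(9 + P*l)
155*((53 + 22)*Q(-1, T(0)) - 1*(-18820)) = 155*((53 + 22)*(3/(9 - 1*⅚)) - 1*(-18820)) = 155*(75*(3/(9 - ⅚)) + 18820) = 155*(75*(3/(49/6)) + 18820) = 155*(75*(3*(6/49)) + 18820) = 155*(75*(18/49) + 18820) = 155*(1350/49 + 18820) = 155*(923530/49) = 143147150/49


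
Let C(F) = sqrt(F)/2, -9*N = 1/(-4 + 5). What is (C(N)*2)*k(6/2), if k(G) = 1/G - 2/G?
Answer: -I/9 ≈ -0.11111*I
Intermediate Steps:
k(G) = -1/G (k(G) = 1/G - 2/G = -1/G)
N = -1/9 (N = -1/(9*(-4 + 5)) = -1/9/1 = -1/9*1 = -1/9 ≈ -0.11111)
C(F) = sqrt(F)/2
(C(N)*2)*k(6/2) = ((sqrt(-1/9)/2)*2)*(-1/(6/2)) = (((I/3)/2)*2)*(-1/(6*(1/2))) = ((I/6)*2)*(-1/3) = (I/3)*(-1*1/3) = (I/3)*(-1/3) = -I/9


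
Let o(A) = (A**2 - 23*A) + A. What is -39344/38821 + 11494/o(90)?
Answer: 102711647/118792260 ≈ 0.86463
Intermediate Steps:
o(A) = A**2 - 22*A
-39344/38821 + 11494/o(90) = -39344/38821 + 11494/((90*(-22 + 90))) = -39344*1/38821 + 11494/((90*68)) = -39344/38821 + 11494/6120 = -39344/38821 + 11494*(1/6120) = -39344/38821 + 5747/3060 = 102711647/118792260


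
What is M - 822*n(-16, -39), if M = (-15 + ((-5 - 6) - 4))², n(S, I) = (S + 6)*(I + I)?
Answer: -640260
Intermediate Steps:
n(S, I) = 2*I*(6 + S) (n(S, I) = (6 + S)*(2*I) = 2*I*(6 + S))
M = 900 (M = (-15 + (-11 - 4))² = (-15 - 15)² = (-30)² = 900)
M - 822*n(-16, -39) = 900 - 1644*(-39)*(6 - 16) = 900 - 1644*(-39)*(-10) = 900 - 822*780 = 900 - 641160 = -640260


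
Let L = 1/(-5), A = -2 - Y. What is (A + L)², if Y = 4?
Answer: 961/25 ≈ 38.440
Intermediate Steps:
A = -6 (A = -2 - 1*4 = -2 - 4 = -6)
L = -⅕ ≈ -0.20000
(A + L)² = (-6 - ⅕)² = (-31/5)² = 961/25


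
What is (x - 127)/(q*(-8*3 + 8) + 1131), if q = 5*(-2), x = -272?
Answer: -399/1291 ≈ -0.30906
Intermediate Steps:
q = -10
(x - 127)/(q*(-8*3 + 8) + 1131) = (-272 - 127)/(-10*(-8*3 + 8) + 1131) = -399/(-10*(-24 + 8) + 1131) = -399/(-10*(-16) + 1131) = -399/(160 + 1131) = -399/1291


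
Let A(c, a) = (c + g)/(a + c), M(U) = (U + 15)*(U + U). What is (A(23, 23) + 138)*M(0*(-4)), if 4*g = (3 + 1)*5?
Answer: 0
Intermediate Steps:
g = 5 (g = ((3 + 1)*5)/4 = (4*5)/4 = (¼)*20 = 5)
M(U) = 2*U*(15 + U) (M(U) = (15 + U)*(2*U) = 2*U*(15 + U))
A(c, a) = (5 + c)/(a + c) (A(c, a) = (c + 5)/(a + c) = (5 + c)/(a + c))
(A(23, 23) + 138)*M(0*(-4)) = ((5 + 23)/(23 + 23) + 138)*(2*(0*(-4))*(15 + 0*(-4))) = (28/46 + 138)*(2*0*(15 + 0)) = ((1/46)*28 + 138)*(2*0*15) = (14/23 + 138)*0 = (3188/23)*0 = 0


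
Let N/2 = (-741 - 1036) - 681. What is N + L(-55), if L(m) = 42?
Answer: -4874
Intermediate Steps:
N = -4916 (N = 2*((-741 - 1036) - 681) = 2*(-1777 - 681) = 2*(-2458) = -4916)
N + L(-55) = -4916 + 42 = -4874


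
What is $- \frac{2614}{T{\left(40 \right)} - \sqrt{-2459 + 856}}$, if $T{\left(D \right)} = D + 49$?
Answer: $- \frac{116323}{4762} - \frac{1307 i \sqrt{1603}}{4762} \approx -24.427 - 10.989 i$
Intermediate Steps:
$T{\left(D \right)} = 49 + D$
$- \frac{2614}{T{\left(40 \right)} - \sqrt{-2459 + 856}} = - \frac{2614}{\left(49 + 40\right) - \sqrt{-2459 + 856}} = - \frac{2614}{89 - \sqrt{-1603}} = - \frac{2614}{89 - i \sqrt{1603}}$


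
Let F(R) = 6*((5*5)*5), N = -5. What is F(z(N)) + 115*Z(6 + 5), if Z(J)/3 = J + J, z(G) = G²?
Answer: 8340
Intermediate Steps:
Z(J) = 6*J (Z(J) = 3*(J + J) = 3*(2*J) = 6*J)
F(R) = 750 (F(R) = 6*(25*5) = 6*125 = 750)
F(z(N)) + 115*Z(6 + 5) = 750 + 115*(6*(6 + 5)) = 750 + 115*(6*11) = 750 + 115*66 = 750 + 7590 = 8340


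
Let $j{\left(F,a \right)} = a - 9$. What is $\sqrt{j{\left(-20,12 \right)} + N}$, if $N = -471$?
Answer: $6 i \sqrt{13} \approx 21.633 i$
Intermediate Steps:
$j{\left(F,a \right)} = -9 + a$ ($j{\left(F,a \right)} = a - 9 = -9 + a$)
$\sqrt{j{\left(-20,12 \right)} + N} = \sqrt{\left(-9 + 12\right) - 471} = \sqrt{3 - 471} = \sqrt{-468} = 6 i \sqrt{13}$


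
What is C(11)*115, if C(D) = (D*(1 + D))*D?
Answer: 166980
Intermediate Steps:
C(D) = D**2*(1 + D)
C(11)*115 = (11**2*(1 + 11))*115 = (121*12)*115 = 1452*115 = 166980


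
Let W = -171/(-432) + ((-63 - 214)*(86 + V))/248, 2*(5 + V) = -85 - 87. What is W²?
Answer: 79192201/2214144 ≈ 35.766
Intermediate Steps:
V = -91 (V = -5 + (-85 - 87)/2 = -5 + (½)*(-172) = -5 - 86 = -91)
W = 8899/1488 (W = -171/(-432) + ((-63 - 214)*(86 - 91))/248 = -171*(-1/432) - 277*(-5)*(1/248) = 19/48 + 1385*(1/248) = 19/48 + 1385/248 = 8899/1488 ≈ 5.9805)
W² = (8899/1488)² = 79192201/2214144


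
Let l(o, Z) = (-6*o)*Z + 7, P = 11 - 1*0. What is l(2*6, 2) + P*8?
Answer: -49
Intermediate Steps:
P = 11 (P = 11 + 0 = 11)
l(o, Z) = 7 - 6*Z*o (l(o, Z) = -6*Z*o + 7 = 7 - 6*Z*o)
l(2*6, 2) + P*8 = (7 - 6*2*2*6) + 11*8 = (7 - 6*2*12) + 88 = (7 - 144) + 88 = -137 + 88 = -49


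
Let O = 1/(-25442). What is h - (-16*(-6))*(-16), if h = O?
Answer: 39078911/25442 ≈ 1536.0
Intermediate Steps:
O = -1/25442 ≈ -3.9305e-5
h = -1/25442 ≈ -3.9305e-5
h - (-16*(-6))*(-16) = -1/25442 - (-16*(-6))*(-16) = -1/25442 - 96*(-16) = -1/25442 - 1*(-1536) = -1/25442 + 1536 = 39078911/25442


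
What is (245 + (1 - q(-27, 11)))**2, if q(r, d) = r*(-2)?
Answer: 36864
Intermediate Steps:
q(r, d) = -2*r
(245 + (1 - q(-27, 11)))**2 = (245 + (1 - (-2)*(-27)))**2 = (245 + (1 - 1*54))**2 = (245 + (1 - 54))**2 = (245 - 53)**2 = 192**2 = 36864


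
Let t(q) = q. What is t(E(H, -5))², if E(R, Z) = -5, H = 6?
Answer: 25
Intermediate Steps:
t(E(H, -5))² = (-5)² = 25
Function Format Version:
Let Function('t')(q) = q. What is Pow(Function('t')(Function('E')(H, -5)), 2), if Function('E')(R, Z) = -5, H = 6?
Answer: 25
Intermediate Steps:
Pow(Function('t')(Function('E')(H, -5)), 2) = Pow(-5, 2) = 25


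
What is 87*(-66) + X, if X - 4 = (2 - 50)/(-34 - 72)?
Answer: -304090/53 ≈ -5737.5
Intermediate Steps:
X = 236/53 (X = 4 + (2 - 50)/(-34 - 72) = 4 - 48/(-106) = 4 - 48*(-1/106) = 4 + 24/53 = 236/53 ≈ 4.4528)
87*(-66) + X = 87*(-66) + 236/53 = -5742 + 236/53 = -304090/53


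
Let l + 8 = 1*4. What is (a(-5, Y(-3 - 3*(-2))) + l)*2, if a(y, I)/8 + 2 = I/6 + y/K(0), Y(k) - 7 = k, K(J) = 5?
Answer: -88/3 ≈ -29.333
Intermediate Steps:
Y(k) = 7 + k
a(y, I) = -16 + 4*I/3 + 8*y/5 (a(y, I) = -16 + 8*(I/6 + y/5) = -16 + 8*(y/5 + I/6) = -16 + (4*I/3 + 8*y/5) = -16 + 4*I/3 + 8*y/5)
l = -4 (l = -8 + 1*4 = -8 + 4 = -4)
(a(-5, Y(-3 - 3*(-2))) + l)*2 = ((-16 + 4*(7 + (-3 - 3*(-2)))/3 + (8/5)*(-5)) - 4)*2 = ((-16 + 4*(7 + (-3 + 6))/3 - 8) - 4)*2 = ((-16 + 4*(7 + 3)/3 - 8) - 4)*2 = ((-16 + (4/3)*10 - 8) - 4)*2 = ((-16 + 40/3 - 8) - 4)*2 = (-32/3 - 4)*2 = -44/3*2 = -88/3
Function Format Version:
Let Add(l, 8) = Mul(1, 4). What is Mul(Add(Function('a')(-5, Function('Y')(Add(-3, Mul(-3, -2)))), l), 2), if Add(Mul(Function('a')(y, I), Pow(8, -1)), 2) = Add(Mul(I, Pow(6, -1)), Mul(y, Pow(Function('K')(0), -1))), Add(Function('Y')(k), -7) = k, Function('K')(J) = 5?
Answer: Rational(-88, 3) ≈ -29.333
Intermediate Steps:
Function('Y')(k) = Add(7, k)
Function('a')(y, I) = Add(-16, Mul(Rational(4, 3), I), Mul(Rational(8, 5), y)) (Function('a')(y, I) = Add(-16, Mul(8, Add(Mul(I, Pow(6, -1)), Mul(y, Pow(5, -1))))) = Add(-16, Mul(8, Add(Mul(I, Rational(1, 6)), Mul(y, Rational(1, 5))))) = Add(-16, Mul(8, Add(Mul(Rational(1, 6), I), Mul(Rational(1, 5), y)))) = Add(-16, Mul(8, Add(Mul(Rational(1, 5), y), Mul(Rational(1, 6), I)))) = Add(-16, Add(Mul(Rational(4, 3), I), Mul(Rational(8, 5), y))) = Add(-16, Mul(Rational(4, 3), I), Mul(Rational(8, 5), y)))
l = -4 (l = Add(-8, Mul(1, 4)) = Add(-8, 4) = -4)
Mul(Add(Function('a')(-5, Function('Y')(Add(-3, Mul(-3, -2)))), l), 2) = Mul(Add(Add(-16, Mul(Rational(4, 3), Add(7, Add(-3, Mul(-3, -2)))), Mul(Rational(8, 5), -5)), -4), 2) = Mul(Add(Add(-16, Mul(Rational(4, 3), Add(7, Add(-3, 6))), -8), -4), 2) = Mul(Add(Add(-16, Mul(Rational(4, 3), Add(7, 3)), -8), -4), 2) = Mul(Add(Add(-16, Mul(Rational(4, 3), 10), -8), -4), 2) = Mul(Add(Add(-16, Rational(40, 3), -8), -4), 2) = Mul(Add(Rational(-32, 3), -4), 2) = Mul(Rational(-44, 3), 2) = Rational(-88, 3)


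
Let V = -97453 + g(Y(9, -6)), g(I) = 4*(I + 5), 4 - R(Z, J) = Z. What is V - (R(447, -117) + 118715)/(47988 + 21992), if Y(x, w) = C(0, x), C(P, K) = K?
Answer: -1703990083/17495 ≈ -97399.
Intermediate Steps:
R(Z, J) = 4 - Z
Y(x, w) = x
g(I) = 20 + 4*I (g(I) = 4*(5 + I) = 20 + 4*I)
V = -97397 (V = -97453 + (20 + 4*9) = -97453 + (20 + 36) = -97453 + 56 = -97397)
V - (R(447, -117) + 118715)/(47988 + 21992) = -97397 - ((4 - 1*447) + 118715)/(47988 + 21992) = -97397 - ((4 - 447) + 118715)/69980 = -97397 - (-443 + 118715)/69980 = -97397 - 118272/69980 = -97397 - 1*29568/17495 = -97397 - 29568/17495 = -1703990083/17495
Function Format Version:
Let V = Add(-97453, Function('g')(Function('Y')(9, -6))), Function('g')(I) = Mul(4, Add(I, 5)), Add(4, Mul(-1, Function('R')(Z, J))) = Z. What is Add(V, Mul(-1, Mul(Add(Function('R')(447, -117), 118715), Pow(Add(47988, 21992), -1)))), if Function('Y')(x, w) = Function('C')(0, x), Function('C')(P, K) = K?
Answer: Rational(-1703990083, 17495) ≈ -97399.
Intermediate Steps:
Function('R')(Z, J) = Add(4, Mul(-1, Z))
Function('Y')(x, w) = x
Function('g')(I) = Add(20, Mul(4, I)) (Function('g')(I) = Mul(4, Add(5, I)) = Add(20, Mul(4, I)))
V = -97397 (V = Add(-97453, Add(20, Mul(4, 9))) = Add(-97453, Add(20, 36)) = Add(-97453, 56) = -97397)
Add(V, Mul(-1, Mul(Add(Function('R')(447, -117), 118715), Pow(Add(47988, 21992), -1)))) = Add(-97397, Mul(-1, Mul(Add(Add(4, Mul(-1, 447)), 118715), Pow(Add(47988, 21992), -1)))) = Add(-97397, Mul(-1, Mul(Add(Add(4, -447), 118715), Pow(69980, -1)))) = Add(-97397, Mul(-1, Mul(Add(-443, 118715), Rational(1, 69980)))) = Add(-97397, Mul(-1, Mul(118272, Rational(1, 69980)))) = Add(-97397, Mul(-1, Rational(29568, 17495))) = Add(-97397, Rational(-29568, 17495)) = Rational(-1703990083, 17495)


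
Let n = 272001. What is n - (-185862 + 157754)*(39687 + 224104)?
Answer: 7414909429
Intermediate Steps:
n - (-185862 + 157754)*(39687 + 224104) = 272001 - (-185862 + 157754)*(39687 + 224104) = 272001 - (-28108)*263791 = 272001 - 1*(-7414637428) = 272001 + 7414637428 = 7414909429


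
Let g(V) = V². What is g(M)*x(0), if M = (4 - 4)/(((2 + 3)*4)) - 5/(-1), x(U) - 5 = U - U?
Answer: 125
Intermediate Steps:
x(U) = 5 (x(U) = 5 + (U - U) = 5 + 0 = 5)
M = 5 (M = 0/((5*4)) - 5*(-1) = 0/20 + 5 = 0*(1/20) + 5 = 0 + 5 = 5)
g(M)*x(0) = 5²*5 = 25*5 = 125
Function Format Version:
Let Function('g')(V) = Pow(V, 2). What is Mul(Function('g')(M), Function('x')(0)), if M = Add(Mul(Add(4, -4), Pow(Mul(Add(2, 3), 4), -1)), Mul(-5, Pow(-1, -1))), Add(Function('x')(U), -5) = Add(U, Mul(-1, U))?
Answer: 125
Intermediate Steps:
Function('x')(U) = 5 (Function('x')(U) = Add(5, Add(U, Mul(-1, U))) = Add(5, 0) = 5)
M = 5 (M = Add(Mul(0, Pow(Mul(5, 4), -1)), Mul(-5, -1)) = Add(Mul(0, Pow(20, -1)), 5) = Add(Mul(0, Rational(1, 20)), 5) = Add(0, 5) = 5)
Mul(Function('g')(M), Function('x')(0)) = Mul(Pow(5, 2), 5) = Mul(25, 5) = 125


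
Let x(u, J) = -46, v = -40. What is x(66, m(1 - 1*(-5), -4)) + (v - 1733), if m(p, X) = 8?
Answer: -1819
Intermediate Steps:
x(66, m(1 - 1*(-5), -4)) + (v - 1733) = -46 + (-40 - 1733) = -46 - 1773 = -1819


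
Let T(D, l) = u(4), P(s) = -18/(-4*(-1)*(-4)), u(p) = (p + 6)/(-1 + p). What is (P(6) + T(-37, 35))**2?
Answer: 11449/576 ≈ 19.877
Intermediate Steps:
u(p) = (6 + p)/(-1 + p)
P(s) = 9/8 (P(s) = -18/(4*(-4)) = -18/(-16) = -18*(-1/16) = 9/8)
T(D, l) = 10/3 (T(D, l) = (6 + 4)/(-1 + 4) = 10/3)
(P(6) + T(-37, 35))**2 = (9/8 + 10/3)**2 = (107/24)**2 = 11449/576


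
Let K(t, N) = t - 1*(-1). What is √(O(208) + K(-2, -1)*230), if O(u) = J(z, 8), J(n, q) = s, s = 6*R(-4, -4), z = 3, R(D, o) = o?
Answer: I*√254 ≈ 15.937*I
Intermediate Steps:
s = -24 (s = 6*(-4) = -24)
K(t, N) = 1 + t (K(t, N) = t + 1 = 1 + t)
J(n, q) = -24
O(u) = -24
√(O(208) + K(-2, -1)*230) = √(-24 + (1 - 2)*230) = √(-24 - 1*230) = √(-24 - 230) = √(-254) = I*√254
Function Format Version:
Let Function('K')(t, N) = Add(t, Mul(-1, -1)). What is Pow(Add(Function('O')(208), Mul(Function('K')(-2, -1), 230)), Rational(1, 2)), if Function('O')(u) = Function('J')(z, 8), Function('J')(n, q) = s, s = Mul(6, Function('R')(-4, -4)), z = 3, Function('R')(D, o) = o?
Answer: Mul(I, Pow(254, Rational(1, 2))) ≈ Mul(15.937, I)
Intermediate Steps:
s = -24 (s = Mul(6, -4) = -24)
Function('K')(t, N) = Add(1, t) (Function('K')(t, N) = Add(t, 1) = Add(1, t))
Function('J')(n, q) = -24
Function('O')(u) = -24
Pow(Add(Function('O')(208), Mul(Function('K')(-2, -1), 230)), Rational(1, 2)) = Pow(Add(-24, Mul(Add(1, -2), 230)), Rational(1, 2)) = Pow(Add(-24, Mul(-1, 230)), Rational(1, 2)) = Pow(Add(-24, -230), Rational(1, 2)) = Pow(-254, Rational(1, 2)) = Mul(I, Pow(254, Rational(1, 2)))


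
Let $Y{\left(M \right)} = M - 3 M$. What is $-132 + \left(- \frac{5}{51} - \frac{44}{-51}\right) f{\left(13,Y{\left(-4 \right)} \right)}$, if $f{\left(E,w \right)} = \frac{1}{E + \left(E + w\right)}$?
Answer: $- \frac{76283}{578} \approx -131.98$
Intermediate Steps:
$Y{\left(M \right)} = - 2 M$
$f{\left(E,w \right)} = \frac{1}{w + 2 E}$
$-132 + \left(- \frac{5}{51} - \frac{44}{-51}\right) f{\left(13,Y{\left(-4 \right)} \right)} = -132 + \frac{- \frac{5}{51} - \frac{44}{-51}}{\left(-2\right) \left(-4\right) + 2 \cdot 13} = -132 + \frac{\left(-5\right) \frac{1}{51} - - \frac{44}{51}}{8 + 26} = -132 + \frac{- \frac{5}{51} + \frac{44}{51}}{34} = -132 + \frac{13}{17} \cdot \frac{1}{34} = -132 + \frac{13}{578} = - \frac{76283}{578}$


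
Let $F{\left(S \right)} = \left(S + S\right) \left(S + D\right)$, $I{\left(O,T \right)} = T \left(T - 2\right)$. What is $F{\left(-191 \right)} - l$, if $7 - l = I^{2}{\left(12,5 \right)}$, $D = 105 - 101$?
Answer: $71652$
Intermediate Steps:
$D = 4$
$I{\left(O,T \right)} = T \left(-2 + T\right)$
$F{\left(S \right)} = 2 S \left(4 + S\right)$ ($F{\left(S \right)} = \left(S + S\right) \left(S + 4\right) = 2 S \left(4 + S\right)$)
$l = -218$ ($l = 7 - \left(5 \left(-2 + 5\right)\right)^{2} = 7 - \left(5 \cdot 3\right)^{2} = 7 - 15^{2} = 7 - 225 = -218$)
$F{\left(-191 \right)} - l = 2 \left(-191\right) \left(4 - 191\right) - -218 = 2 \left(-191\right) \left(-187\right) + 218 = 71434 + 218 = 71652$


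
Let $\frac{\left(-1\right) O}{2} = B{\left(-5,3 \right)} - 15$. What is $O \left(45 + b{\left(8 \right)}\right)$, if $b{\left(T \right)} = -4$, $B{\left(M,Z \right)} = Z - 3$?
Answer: $1230$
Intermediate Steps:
$B{\left(M,Z \right)} = -3 + Z$ ($B{\left(M,Z \right)} = Z - 3 = -3 + Z$)
$O = 30$ ($O = - 2 \left(\left(-3 + 3\right) - 15\right) = - 2 \left(0 - 15\right) = \left(-2\right) \left(-15\right) = 30$)
$O \left(45 + b{\left(8 \right)}\right) = 30 \left(45 - 4\right) = 30 \cdot 41 = 1230$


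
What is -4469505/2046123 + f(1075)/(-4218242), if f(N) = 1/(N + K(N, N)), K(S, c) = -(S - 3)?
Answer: -6284484797417/2877013991922 ≈ -2.1844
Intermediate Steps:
K(S, c) = 3 - S (K(S, c) = -(-3 + S) = 3 - S)
f(N) = 1/3 (f(N) = 1/(N + (3 - N)) = 1/3)
-4469505/2046123 + f(1075)/(-4218242) = -4469505/2046123 + (1/3)/(-4218242) = -4469505*1/2046123 + (1/3)*(-1/4218242) = -1489835/682041 - 1/12654726 = -6284484797417/2877013991922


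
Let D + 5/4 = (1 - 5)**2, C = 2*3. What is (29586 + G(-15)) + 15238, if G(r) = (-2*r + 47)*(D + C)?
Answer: 185687/4 ≈ 46422.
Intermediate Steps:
C = 6
D = 59/4 (D = -5/4 + (1 - 5)**2 = -5/4 + (-4)**2 = -5/4 + 16 = 59/4 ≈ 14.750)
G(r) = 3901/4 - 83*r/2 (G(r) = (-2*r + 47)*(59/4 + 6) = (47 - 2*r)*(83/4) = 3901/4 - 83*r/2)
(29586 + G(-15)) + 15238 = (29586 + (3901/4 - 83/2*(-15))) + 15238 = (29586 + (3901/4 + 1245/2)) + 15238 = (29586 + 6391/4) + 15238 = 124735/4 + 15238 = 185687/4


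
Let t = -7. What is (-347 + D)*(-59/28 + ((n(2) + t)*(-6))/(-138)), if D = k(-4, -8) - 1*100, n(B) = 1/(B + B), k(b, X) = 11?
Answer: 168514/161 ≈ 1046.7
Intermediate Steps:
n(B) = 1/(2*B)
D = -89 (D = 11 - 1*100 = 11 - 100 = -89)
(-347 + D)*(-59/28 + ((n(2) + t)*(-6))/(-138)) = (-347 - 89)*(-59/28 + (((½)/2 - 7)*(-6))/(-138)) = -436*(-59*1/28 + (((½)*(½) - 7)*(-6))*(-1/138)) = -436*(-59/28 + ((¼ - 7)*(-6))*(-1/138)) = -436*(-59/28 - 27/4*(-6)*(-1/138)) = -436*(-59/28 + (81/2)*(-1/138)) = -436*(-59/28 - 27/92) = -436*(-773/322) = 168514/161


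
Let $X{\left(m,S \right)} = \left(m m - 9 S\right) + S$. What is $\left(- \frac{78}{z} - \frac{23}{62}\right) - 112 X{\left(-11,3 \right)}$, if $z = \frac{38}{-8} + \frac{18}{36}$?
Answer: $- \frac{11431703}{1054} \approx -10846.0$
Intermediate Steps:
$X{\left(m,S \right)} = m^{2} - 8 S$ ($X{\left(m,S \right)} = \left(m^{2} - 9 S\right) + S = m^{2} - 8 S$)
$z = - \frac{17}{4}$ ($z = 38 \left(- \frac{1}{8}\right) + 18 \cdot \frac{1}{36} = - \frac{19}{4} + \frac{1}{2} = - \frac{17}{4} \approx -4.25$)
$\left(- \frac{78}{z} - \frac{23}{62}\right) - 112 X{\left(-11,3 \right)} = \left(- \frac{78}{- \frac{17}{4}} - \frac{23}{62}\right) - 112 \left(\left(-11\right)^{2} - 24\right) = \left(\left(-78\right) \left(- \frac{4}{17}\right) - \frac{23}{62}\right) - 112 \left(121 - 24\right) = \left(\frac{312}{17} - \frac{23}{62}\right) - 10864 = \frac{18953}{1054} - 10864 = - \frac{11431703}{1054}$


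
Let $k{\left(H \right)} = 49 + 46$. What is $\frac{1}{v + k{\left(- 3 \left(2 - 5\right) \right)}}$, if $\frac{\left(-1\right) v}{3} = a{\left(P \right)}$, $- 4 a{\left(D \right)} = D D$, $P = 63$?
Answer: $\frac{4}{12287} \approx 0.00032555$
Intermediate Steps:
$a{\left(D \right)} = - \frac{D^{2}}{4}$ ($a{\left(D \right)} = - \frac{D D}{4} = - \frac{D^{2}}{4}$)
$v = \frac{11907}{4}$ ($v = - 3 \left(- \frac{63^{2}}{4}\right) = - 3 \left(\left(- \frac{1}{4}\right) 3969\right) = \left(-3\right) \left(- \frac{3969}{4}\right) = \frac{11907}{4} \approx 2976.8$)
$k{\left(H \right)} = 95$
$\frac{1}{v + k{\left(- 3 \left(2 - 5\right) \right)}} = \frac{1}{\frac{11907}{4} + 95} = \frac{1}{\frac{12287}{4}} = \frac{4}{12287}$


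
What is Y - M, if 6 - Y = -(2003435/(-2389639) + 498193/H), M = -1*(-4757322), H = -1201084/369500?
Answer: -29609532148950806/6029741951 ≈ -4.9106e+6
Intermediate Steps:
H = -300271/92375 (H = -1201084*1/369500 = -300271/92375 ≈ -3.2506)
M = 4757322
Y = -924108111135584/6029741951 (Y = 6 - (-1)*(2003435/(-2389639) + 498193/(-300271/92375)) = 6 - (-1)*(2003435*(-1/2389639) + 498193*(-92375/300271)) = 6 - (-1)*(-286205/341377 - 46020578375/300271) = 6 - (-1)*(-924144289587290)/6029741951 = 6 - 1*924144289587290/6029741951 = 6 - 924144289587290/6029741951 = -924108111135584/6029741951 ≈ -1.5326e+5)
Y - M = -924108111135584/6029741951 - 1*4757322 = -924108111135584/6029741951 - 4757322 = -29609532148950806/6029741951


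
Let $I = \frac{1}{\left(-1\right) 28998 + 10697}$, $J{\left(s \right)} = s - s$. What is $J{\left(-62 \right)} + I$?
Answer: $- \frac{1}{18301} \approx -5.4642 \cdot 10^{-5}$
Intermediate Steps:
$J{\left(s \right)} = 0$
$I = - \frac{1}{18301}$ ($I = \frac{1}{-28998 + 10697} = \frac{1}{-18301} = - \frac{1}{18301} \approx -5.4642 \cdot 10^{-5}$)
$J{\left(-62 \right)} + I = 0 - \frac{1}{18301} = - \frac{1}{18301}$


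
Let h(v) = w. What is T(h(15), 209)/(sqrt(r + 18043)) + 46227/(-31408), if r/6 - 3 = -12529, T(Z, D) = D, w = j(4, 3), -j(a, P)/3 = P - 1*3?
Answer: -46227/31408 - 209*I*sqrt(57113)/57113 ≈ -1.4718 - 0.87454*I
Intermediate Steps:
j(a, P) = 9 - 3*P (j(a, P) = -3*(P - 1*3) = -3*(P - 3) = -3*(-3 + P) = 9 - 3*P)
w = 0 (w = 9 - 3*3 = 9 - 9 = 0)
h(v) = 0
r = -75156 (r = 18 + 6*(-12529) = 18 - 75174 = -75156)
T(h(15), 209)/(sqrt(r + 18043)) + 46227/(-31408) = 209/(sqrt(-75156 + 18043)) + 46227/(-31408) = 209/(sqrt(-57113)) + 46227*(-1/31408) = 209/((I*sqrt(57113))) - 46227/31408 = 209*(-I*sqrt(57113)/57113) - 46227/31408 = -209*I*sqrt(57113)/57113 - 46227/31408 = -46227/31408 - 209*I*sqrt(57113)/57113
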